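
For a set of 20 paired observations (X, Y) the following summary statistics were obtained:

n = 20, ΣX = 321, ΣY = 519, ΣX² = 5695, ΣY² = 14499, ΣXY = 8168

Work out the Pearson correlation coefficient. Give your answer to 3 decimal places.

r = (nΣXY − ΣXΣY) / √[(nΣX² − (ΣX)²)(nΣY² − (ΣY)²)]
Numerator: 20×8168 − 321×519 = -3239
Denominator: √[(113900 − 103041)(289980 − 269361)] = √[10859 × 20619] = 14963.3459
r = -3239 / 14963.3459 ≈ -0.216

-0.216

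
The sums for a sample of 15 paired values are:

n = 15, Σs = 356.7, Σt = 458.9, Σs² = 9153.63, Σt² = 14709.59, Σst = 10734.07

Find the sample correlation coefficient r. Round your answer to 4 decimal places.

-0.2662

r = (nΣst − ΣsΣt) / √[(nΣs² − (Σs)²)(nΣt² − (Σt)²)]
Numerator: 15×10734.07 − 356.7×458.9 = -2678.58
Denominator: √[(137304.45 − 127234.89)(220643.85 − 210589.21)] = √[10069.56 × 10054.64] = 10062.0972
r = -2678.58 / 10062.0972 ≈ -0.2662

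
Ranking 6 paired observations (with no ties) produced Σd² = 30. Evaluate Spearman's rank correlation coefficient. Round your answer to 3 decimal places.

0.143

ρ = 1 − 6Σd² / [n(n²−1)] = 1 − 6×30 / (6×35)
  = 1 − 180/210 = 1 − 0.8571 ≈ 0.143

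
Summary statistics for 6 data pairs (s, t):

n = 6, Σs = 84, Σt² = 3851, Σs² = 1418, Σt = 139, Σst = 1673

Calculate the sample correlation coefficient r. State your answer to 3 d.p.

-0.699

r = (nΣst − ΣsΣt) / √[(nΣs² − (Σs)²)(nΣt² − (Σt)²)]
Numerator: 6×1673 − 84×139 = -1638
Denominator: √[(8508 − 7056)(23106 − 19321)] = √[1452 × 3785] = 2344.3165
r = -1638 / 2344.3165 ≈ -0.699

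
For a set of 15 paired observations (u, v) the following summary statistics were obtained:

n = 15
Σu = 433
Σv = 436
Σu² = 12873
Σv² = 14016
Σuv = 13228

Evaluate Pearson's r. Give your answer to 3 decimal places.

0.906

r = (nΣuv − ΣuΣv) / √[(nΣu² − (Σu)²)(nΣv² − (Σv)²)]
Numerator: 15×13228 − 433×436 = 9632
Denominator: √[(193095 − 187489)(210240 − 190096)] = √[5606 × 20144] = 10626.7240
r = 9632 / 10626.7240 ≈ 0.906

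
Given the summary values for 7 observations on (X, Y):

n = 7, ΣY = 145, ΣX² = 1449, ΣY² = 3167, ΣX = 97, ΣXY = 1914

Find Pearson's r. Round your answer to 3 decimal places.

-0.728

r = (nΣXY − ΣXΣY) / √[(nΣX² − (ΣX)²)(nΣY² − (ΣY)²)]
Numerator: 7×1914 − 97×145 = -667
Denominator: √[(10143 − 9409)(22169 − 21025)] = √[734 × 1144] = 916.3493
r = -667 / 916.3493 ≈ -0.728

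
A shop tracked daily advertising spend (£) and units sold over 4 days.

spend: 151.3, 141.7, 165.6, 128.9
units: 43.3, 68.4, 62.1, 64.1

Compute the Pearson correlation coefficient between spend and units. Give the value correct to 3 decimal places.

n = 4, Σx = 587.5, Σy = 237.9, Σx² = 87009.15, Σy² = 14518.67, Σxy = 34789.82
nΣxy − ΣxΣy = 139159.28 − 139766.25 = -606.97
nΣx² − (Σx)² = 348036.6 − 345156.25 = 2880.35; nΣy² − (Σy)² = 58074.68 − 56596.41 = 1478.27
r = -606.97 / √(2880.35 × 1478.27) = -606.97 / 2063.4764 ≈ -0.294

-0.294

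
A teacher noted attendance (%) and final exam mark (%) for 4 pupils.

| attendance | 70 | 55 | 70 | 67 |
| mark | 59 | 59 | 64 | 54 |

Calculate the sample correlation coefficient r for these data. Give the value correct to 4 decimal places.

0.1715

n = 4, Σx = 262, Σy = 236, Σx² = 17314, Σy² = 13974, Σxy = 15473
nΣxy − ΣxΣy = 61892 − 61832 = 60
nΣx² − (Σx)² = 69256 − 68644 = 612; nΣy² − (Σy)² = 55896 − 55696 = 200
r = 60 / √(612 × 200) = 60 / 349.8571 ≈ 0.1715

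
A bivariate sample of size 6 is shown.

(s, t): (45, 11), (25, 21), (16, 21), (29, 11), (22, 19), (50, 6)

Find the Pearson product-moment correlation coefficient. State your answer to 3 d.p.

-0.894

n = 6, Σs = 187, Σt = 89, Σs² = 6731, Σt² = 1521, Σst = 2393
nΣst − ΣsΣt = 14358 − 16643 = -2285
nΣs² − (Σs)² = 40386 − 34969 = 5417; nΣt² − (Σt)² = 9126 − 7921 = 1205
r = -2285 / √(5417 × 1205) = -2285 / 2554.8943 ≈ -0.894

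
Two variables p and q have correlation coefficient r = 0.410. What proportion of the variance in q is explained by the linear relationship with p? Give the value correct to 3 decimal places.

0.168

r² = (0.410)² = 0.168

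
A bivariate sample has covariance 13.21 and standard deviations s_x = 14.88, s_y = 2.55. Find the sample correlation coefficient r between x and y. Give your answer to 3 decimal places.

r = Cov(x,y) / (s_x · s_y) = 13.21 / (14.88 × 2.55)
  = 13.21 / 37.9440 ≈ 0.348

0.348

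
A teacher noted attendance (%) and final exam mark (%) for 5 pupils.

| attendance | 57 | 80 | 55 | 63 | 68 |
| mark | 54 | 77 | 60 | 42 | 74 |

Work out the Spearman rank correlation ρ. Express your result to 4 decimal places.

0.6000

Rank attendance: 2, 5, 1, 3, 4
Rank mark: 2, 5, 3, 1, 4
d = rank(attendance) − rank(mark): 0, 0, -2, 2, 0; Σd² = 8
ρ = 1 − 6Σd² / [n(n²−1)] = 1 − 6×8 / (5×24) = 1 − 48/120 ≈ 0.6000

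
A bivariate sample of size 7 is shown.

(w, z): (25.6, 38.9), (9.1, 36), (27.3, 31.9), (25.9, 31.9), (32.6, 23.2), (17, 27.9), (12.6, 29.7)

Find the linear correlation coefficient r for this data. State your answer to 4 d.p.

-0.3042

n = 7, Σw = 150.1, Σz = 219.5, Σw² = 3664.79, Σz² = 7043.17, Σwz = 4625.36
nΣwz − ΣwΣz = 32377.52 − 32946.95 = -569.43
nΣw² − (Σw)² = 25653.53 − 22530.01 = 3123.52; nΣz² − (Σz)² = 49302.19 − 48180.25 = 1121.94
r = -569.43 / √(3123.52 × 1121.94) = -569.43 / 1872.0048 ≈ -0.3042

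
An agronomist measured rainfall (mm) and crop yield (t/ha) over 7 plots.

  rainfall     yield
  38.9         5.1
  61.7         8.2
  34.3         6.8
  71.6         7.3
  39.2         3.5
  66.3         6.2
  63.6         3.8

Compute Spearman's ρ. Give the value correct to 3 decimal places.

0.214

Rank rainfall: 2, 4, 1, 7, 3, 6, 5
Rank yield: 3, 7, 5, 6, 1, 4, 2
d = rank(rainfall) − rank(yield): -1, -3, -4, 1, 2, 2, 3; Σd² = 44
ρ = 1 − 6Σd² / [n(n²−1)] = 1 − 6×44 / (7×48) = 1 − 264/336 ≈ 0.214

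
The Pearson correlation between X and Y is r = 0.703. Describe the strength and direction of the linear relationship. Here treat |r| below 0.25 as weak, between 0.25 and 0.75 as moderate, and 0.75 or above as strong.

moderate positive

r = 0.703 > 0 so the relationship is positive.
|r| = 0.703, which falls in the moderate range.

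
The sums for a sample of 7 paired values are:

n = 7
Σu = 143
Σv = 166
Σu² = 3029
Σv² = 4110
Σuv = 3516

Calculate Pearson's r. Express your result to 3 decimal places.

r = (nΣuv − ΣuΣv) / √[(nΣu² − (Σu)²)(nΣv² − (Σv)²)]
Numerator: 7×3516 − 143×166 = 874
Denominator: √[(21203 − 20449)(28770 − 27556)] = √[754 × 1214] = 956.7424
r = 874 / 956.7424 ≈ 0.914

0.914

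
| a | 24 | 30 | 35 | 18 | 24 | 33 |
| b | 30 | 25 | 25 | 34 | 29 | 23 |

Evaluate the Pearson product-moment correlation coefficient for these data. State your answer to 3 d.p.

n = 6, Σa = 164, Σb = 166, Σa² = 4690, Σb² = 4676, Σab = 4412
nΣab − ΣaΣb = 26472 − 27224 = -752
nΣa² − (Σa)² = 28140 − 26896 = 1244; nΣb² − (Σb)² = 28056 − 27556 = 500
r = -752 / √(1244 × 500) = -752 / 788.6698 ≈ -0.954

-0.954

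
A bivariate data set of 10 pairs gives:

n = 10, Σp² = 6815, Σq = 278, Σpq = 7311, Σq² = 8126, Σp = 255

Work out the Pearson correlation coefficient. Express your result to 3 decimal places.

r = (nΣpq − ΣpΣq) / √[(nΣp² − (Σp)²)(nΣq² − (Σq)²)]
Numerator: 10×7311 − 255×278 = 2220
Denominator: √[(68150 − 65025)(81260 − 77284)] = √[3125 × 3976] = 3524.9113
r = 2220 / 3524.9113 ≈ 0.630

0.630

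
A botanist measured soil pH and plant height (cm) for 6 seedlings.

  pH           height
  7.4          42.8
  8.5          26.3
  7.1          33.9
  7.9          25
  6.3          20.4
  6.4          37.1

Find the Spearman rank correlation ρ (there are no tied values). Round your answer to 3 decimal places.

0.086

Rank pH: 4, 6, 3, 5, 1, 2
Rank height: 6, 3, 4, 2, 1, 5
d = rank(pH) − rank(height): -2, 3, -1, 3, 0, -3; Σd² = 32
ρ = 1 − 6Σd² / [n(n²−1)] = 1 − 6×32 / (6×35) = 1 − 192/210 ≈ 0.086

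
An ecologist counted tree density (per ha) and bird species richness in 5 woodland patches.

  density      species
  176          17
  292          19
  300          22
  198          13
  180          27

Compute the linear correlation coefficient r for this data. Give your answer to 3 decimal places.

0.087

n = 5, Σx = 1146, Σy = 98, Σx² = 277844, Σy² = 2032, Σxy = 22574
nΣxy − ΣxΣy = 112870 − 112308 = 562
nΣx² − (Σx)² = 1389220 − 1313316 = 75904; nΣy² − (Σy)² = 10160 − 9604 = 556
r = 562 / √(75904 × 556) = 562 / 6496.3547 ≈ 0.087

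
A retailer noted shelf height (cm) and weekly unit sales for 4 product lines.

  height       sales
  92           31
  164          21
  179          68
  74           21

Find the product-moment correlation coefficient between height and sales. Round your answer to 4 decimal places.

n = 4, Σx = 509, Σy = 141, Σx² = 72877, Σy² = 6467, Σxy = 20022
nΣxy − ΣxΣy = 80088 − 71769 = 8319
nΣx² − (Σx)² = 291508 − 259081 = 32427; nΣy² − (Σy)² = 25868 − 19881 = 5987
r = 8319 / √(32427 × 5987) = 8319 / 13933.4292 ≈ 0.5971

0.5971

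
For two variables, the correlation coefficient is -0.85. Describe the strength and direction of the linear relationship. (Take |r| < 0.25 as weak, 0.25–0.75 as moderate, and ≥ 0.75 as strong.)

r = -0.85 < 0 so the relationship is negative.
|r| = 0.85, which falls in the strong range.

strong negative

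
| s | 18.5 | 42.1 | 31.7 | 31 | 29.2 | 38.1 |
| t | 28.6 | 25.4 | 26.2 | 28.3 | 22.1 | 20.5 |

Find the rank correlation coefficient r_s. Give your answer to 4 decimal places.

-0.5429

Rank s: 1, 6, 4, 3, 2, 5
Rank t: 6, 3, 4, 5, 2, 1
d = rank(s) − rank(t): -5, 3, 0, -2, 0, 4; Σd² = 54
ρ = 1 − 6Σd² / [n(n²−1)] = 1 − 6×54 / (6×35) = 1 − 324/210 ≈ -0.5429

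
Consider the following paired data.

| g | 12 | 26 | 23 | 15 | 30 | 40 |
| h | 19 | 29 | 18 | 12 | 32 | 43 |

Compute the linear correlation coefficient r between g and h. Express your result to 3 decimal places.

0.922

n = 6, Σg = 146, Σh = 153, Σg² = 4074, Σh² = 4543, Σgh = 4256
nΣgh − ΣgΣh = 25536 − 22338 = 3198
nΣg² − (Σg)² = 24444 − 21316 = 3128; nΣh² − (Σh)² = 27258 − 23409 = 3849
r = 3198 / √(3128 × 3849) = 3198 / 3469.8231 ≈ 0.922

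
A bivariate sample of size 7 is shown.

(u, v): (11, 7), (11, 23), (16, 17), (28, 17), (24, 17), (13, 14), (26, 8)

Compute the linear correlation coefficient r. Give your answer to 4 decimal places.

n = 7, Σu = 129, Σv = 103, Σu² = 2703, Σv² = 1705, Σuv = 1876
nΣuv − ΣuΣv = 13132 − 13287 = -155
nΣu² − (Σu)² = 18921 − 16641 = 2280; nΣv² − (Σv)² = 11935 − 10609 = 1326
r = -155 / √(2280 × 1326) = -155 / 1738.7582 ≈ -0.0891

-0.0891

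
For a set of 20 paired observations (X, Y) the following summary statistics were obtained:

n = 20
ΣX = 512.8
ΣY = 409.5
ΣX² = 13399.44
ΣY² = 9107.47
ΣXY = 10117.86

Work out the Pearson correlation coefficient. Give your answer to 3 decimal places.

r = (nΣXY − ΣXΣY) / √[(nΣX² − (ΣX)²)(nΣY² − (ΣY)²)]
Numerator: 20×10117.86 − 512.8×409.5 = -7634.4
Denominator: √[(267988.8 − 262963.84)(182149.4 − 167690.25)] = √[5024.96 × 14459.15] = 8523.8870
r = -7634.4 / 8523.8870 ≈ -0.896

-0.896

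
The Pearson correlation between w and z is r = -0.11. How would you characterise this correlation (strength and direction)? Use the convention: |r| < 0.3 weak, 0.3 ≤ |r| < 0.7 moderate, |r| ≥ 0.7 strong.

weak negative

r = -0.11 < 0 so the relationship is negative.
|r| = 0.11, which falls in the weak range.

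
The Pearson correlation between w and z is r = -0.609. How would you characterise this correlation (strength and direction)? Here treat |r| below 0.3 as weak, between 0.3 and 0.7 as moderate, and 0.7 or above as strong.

r = -0.609 < 0 so the relationship is negative.
|r| = 0.609, which falls in the moderate range.

moderate negative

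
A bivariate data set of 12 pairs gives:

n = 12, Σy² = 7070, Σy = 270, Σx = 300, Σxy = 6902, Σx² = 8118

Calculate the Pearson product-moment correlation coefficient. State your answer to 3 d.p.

0.194

r = (nΣxy − ΣxΣy) / √[(nΣx² − (Σx)²)(nΣy² − (Σy)²)]
Numerator: 12×6902 − 300×270 = 1824
Denominator: √[(97416 − 90000)(84840 − 72900)] = √[7416 × 11940] = 9409.9437
r = 1824 / 9409.9437 ≈ 0.194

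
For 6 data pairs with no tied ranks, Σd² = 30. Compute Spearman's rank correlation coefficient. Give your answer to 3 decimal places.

ρ = 1 − 6Σd² / [n(n²−1)] = 1 − 6×30 / (6×35)
  = 1 − 180/210 = 1 − 0.8571 ≈ 0.143

0.143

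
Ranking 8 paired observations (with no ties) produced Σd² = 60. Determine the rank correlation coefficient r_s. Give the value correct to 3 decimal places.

0.286

ρ = 1 − 6Σd² / [n(n²−1)] = 1 − 6×60 / (8×63)
  = 1 − 360/504 = 1 − 0.7143 ≈ 0.286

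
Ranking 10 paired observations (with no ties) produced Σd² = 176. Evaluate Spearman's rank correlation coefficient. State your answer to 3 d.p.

ρ = 1 − 6Σd² / [n(n²−1)] = 1 − 6×176 / (10×99)
  = 1 − 1056/990 = 1 − 1.0667 ≈ -0.067

-0.067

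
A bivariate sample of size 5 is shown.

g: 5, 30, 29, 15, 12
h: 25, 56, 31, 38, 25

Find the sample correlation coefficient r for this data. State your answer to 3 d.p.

n = 5, Σg = 91, Σh = 175, Σg² = 2135, Σh² = 6791, Σgh = 3574
nΣgh − ΣgΣh = 17870 − 15925 = 1945
nΣg² − (Σg)² = 10675 − 8281 = 2394; nΣh² − (Σh)² = 33955 − 30625 = 3330
r = 1945 / √(2394 × 3330) = 1945 / 2823.4766 ≈ 0.689

0.689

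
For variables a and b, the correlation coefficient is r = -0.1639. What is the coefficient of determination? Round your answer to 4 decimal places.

0.0269

r² = (-0.1639)² = 0.0269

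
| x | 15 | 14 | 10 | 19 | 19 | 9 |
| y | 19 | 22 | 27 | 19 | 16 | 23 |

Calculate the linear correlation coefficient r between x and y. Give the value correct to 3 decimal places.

-0.864

n = 6, Σx = 86, Σy = 126, Σx² = 1324, Σy² = 2720, Σxy = 1735
nΣxy − ΣxΣy = 10410 − 10836 = -426
nΣx² − (Σx)² = 7944 − 7396 = 548; nΣy² − (Σy)² = 16320 − 15876 = 444
r = -426 / √(548 × 444) = -426 / 493.2667 ≈ -0.864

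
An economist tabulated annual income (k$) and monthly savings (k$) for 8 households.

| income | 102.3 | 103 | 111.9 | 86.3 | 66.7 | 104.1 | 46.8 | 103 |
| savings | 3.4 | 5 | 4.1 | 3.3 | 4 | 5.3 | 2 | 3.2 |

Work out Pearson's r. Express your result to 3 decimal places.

0.630

n = 8, Σx = 724.1, Σy = 30.3, Σx² = 69128.53, Σy² = 122.59, Σxy = 2848.13
nΣxy − ΣxΣy = 22785.04 − 21940.23 = 844.81
nΣx² − (Σx)² = 553028.24 − 524320.81 = 28707.43; nΣy² − (Σy)² = 980.72 − 918.09 = 62.63
r = 844.81 / √(28707.43 × 62.63) = 844.81 / 1340.8752 ≈ 0.630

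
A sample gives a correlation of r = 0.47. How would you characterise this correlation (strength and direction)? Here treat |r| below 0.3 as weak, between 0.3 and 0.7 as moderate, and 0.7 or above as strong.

r = 0.47 > 0 so the relationship is positive.
|r| = 0.47, which falls in the moderate range.

moderate positive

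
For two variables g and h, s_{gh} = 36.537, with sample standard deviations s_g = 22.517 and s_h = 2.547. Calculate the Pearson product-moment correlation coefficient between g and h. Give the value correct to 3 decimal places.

0.637

r = Cov(g,h) / (s_g · s_h) = 36.537 / (22.517 × 2.547)
  = 36.537 / 57.3508 ≈ 0.637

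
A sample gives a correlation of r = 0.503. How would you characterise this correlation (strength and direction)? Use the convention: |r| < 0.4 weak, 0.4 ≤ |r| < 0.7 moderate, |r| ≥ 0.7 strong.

moderate positive

r = 0.503 > 0 so the relationship is positive.
|r| = 0.503, which falls in the moderate range.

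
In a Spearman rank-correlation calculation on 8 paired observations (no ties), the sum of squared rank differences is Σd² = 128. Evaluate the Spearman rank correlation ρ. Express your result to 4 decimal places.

-0.5238

ρ = 1 − 6Σd² / [n(n²−1)] = 1 − 6×128 / (8×63)
  = 1 − 768/504 = 1 − 1.52381 ≈ -0.5238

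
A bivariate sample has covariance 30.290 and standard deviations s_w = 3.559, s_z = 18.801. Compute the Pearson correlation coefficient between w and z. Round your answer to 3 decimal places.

0.453

r = Cov(w,z) / (s_w · s_z) = 30.290 / (3.559 × 18.801)
  = 30.290 / 66.9128 ≈ 0.453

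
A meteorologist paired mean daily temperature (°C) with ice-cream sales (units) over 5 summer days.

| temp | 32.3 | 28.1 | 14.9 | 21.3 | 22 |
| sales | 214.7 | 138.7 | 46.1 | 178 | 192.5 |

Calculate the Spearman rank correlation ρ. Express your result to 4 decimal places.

0.7000

Rank temp: 5, 4, 1, 2, 3
Rank sales: 5, 2, 1, 3, 4
d = rank(temp) − rank(sales): 0, 2, 0, -1, -1; Σd² = 6
ρ = 1 − 6Σd² / [n(n²−1)] = 1 − 6×6 / (5×24) = 1 − 36/120 ≈ 0.7000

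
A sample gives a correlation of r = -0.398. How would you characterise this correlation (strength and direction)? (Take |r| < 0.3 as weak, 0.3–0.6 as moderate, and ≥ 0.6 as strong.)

moderate negative

r = -0.398 < 0 so the relationship is negative.
|r| = 0.398, which falls in the moderate range.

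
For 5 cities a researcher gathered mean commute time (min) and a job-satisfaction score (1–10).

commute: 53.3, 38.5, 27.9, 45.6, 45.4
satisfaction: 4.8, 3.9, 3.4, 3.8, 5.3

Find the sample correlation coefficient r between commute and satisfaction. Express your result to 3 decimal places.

n = 5, Σx = 210.7, Σy = 21.2, Σx² = 9242.07, Σy² = 92.34, Σxy = 914.75
nΣxy − ΣxΣy = 4573.75 − 4466.84 = 106.91
nΣx² − (Σx)² = 46210.35 − 44394.49 = 1815.86; nΣy² − (Σy)² = 461.7 − 449.44 = 12.26
r = 106.91 / √(1815.86 × 12.26) = 106.91 / 149.2060 ≈ 0.717

0.717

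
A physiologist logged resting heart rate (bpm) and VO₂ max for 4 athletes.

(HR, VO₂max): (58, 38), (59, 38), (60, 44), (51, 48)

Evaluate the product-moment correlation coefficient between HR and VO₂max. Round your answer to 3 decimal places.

n = 4, Σx = 228, Σy = 168, Σx² = 13046, Σy² = 7128, Σxy = 9534
nΣxy − ΣxΣy = 38136 − 38304 = -168
nΣx² − (Σx)² = 52184 − 51984 = 200; nΣy² − (Σy)² = 28512 − 28224 = 288
r = -168 / √(200 × 288) = -168 / 240.0000 ≈ -0.700

-0.700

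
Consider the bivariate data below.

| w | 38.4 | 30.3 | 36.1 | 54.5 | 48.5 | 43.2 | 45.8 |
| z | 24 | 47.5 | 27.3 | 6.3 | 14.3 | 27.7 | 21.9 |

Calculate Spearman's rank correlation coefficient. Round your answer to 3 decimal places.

Rank w: 3, 1, 2, 7, 6, 4, 5
Rank z: 4, 7, 5, 1, 2, 6, 3
d = rank(w) − rank(z): -1, -6, -3, 6, 4, -2, 2; Σd² = 106
ρ = 1 − 6Σd² / [n(n²−1)] = 1 − 6×106 / (7×48) = 1 − 636/336 ≈ -0.893

-0.893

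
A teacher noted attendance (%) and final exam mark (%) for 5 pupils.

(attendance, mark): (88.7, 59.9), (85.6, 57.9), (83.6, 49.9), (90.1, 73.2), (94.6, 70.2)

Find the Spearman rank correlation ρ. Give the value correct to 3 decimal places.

Rank attendance: 3, 2, 1, 4, 5
Rank mark: 3, 2, 1, 5, 4
d = rank(attendance) − rank(mark): 0, 0, 0, -1, 1; Σd² = 2
ρ = 1 − 6Σd² / [n(n²−1)] = 1 − 6×2 / (5×24) = 1 − 12/120 ≈ 0.900

0.900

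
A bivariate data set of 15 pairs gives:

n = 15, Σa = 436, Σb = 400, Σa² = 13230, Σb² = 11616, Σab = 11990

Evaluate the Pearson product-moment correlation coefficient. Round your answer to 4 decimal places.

0.4997

r = (nΣab − ΣaΣb) / √[(nΣa² − (Σa)²)(nΣb² − (Σb)²)]
Numerator: 15×11990 − 436×400 = 5450
Denominator: √[(198450 − 190096)(174240 − 160000)] = √[8354 × 14240] = 10906.9226
r = 5450 / 10906.9226 ≈ 0.4997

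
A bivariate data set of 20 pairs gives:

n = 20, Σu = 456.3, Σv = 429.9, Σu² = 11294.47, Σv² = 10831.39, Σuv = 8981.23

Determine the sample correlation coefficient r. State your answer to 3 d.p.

-0.697

r = (nΣuv − ΣuΣv) / √[(nΣu² − (Σu)²)(nΣv² − (Σv)²)]
Numerator: 20×8981.23 − 456.3×429.9 = -16538.77
Denominator: √[(225889.4 − 208209.69)(216627.8 − 184814.01)] = √[17679.71 × 31813.79] = 23716.2093
r = -16538.77 / 23716.2093 ≈ -0.697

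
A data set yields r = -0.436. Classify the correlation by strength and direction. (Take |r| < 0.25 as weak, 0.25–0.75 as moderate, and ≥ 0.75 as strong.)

moderate negative

r = -0.436 < 0 so the relationship is negative.
|r| = 0.436, which falls in the moderate range.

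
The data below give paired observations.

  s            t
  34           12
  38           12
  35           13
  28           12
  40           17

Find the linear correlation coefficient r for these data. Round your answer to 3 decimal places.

0.629

n = 5, Σs = 175, Σt = 66, Σs² = 6209, Σt² = 890, Σst = 2335
nΣst − ΣsΣt = 11675 − 11550 = 125
nΣs² − (Σs)² = 31045 − 30625 = 420; nΣt² − (Σt)² = 4450 − 4356 = 94
r = 125 / √(420 × 94) = 125 / 198.6957 ≈ 0.629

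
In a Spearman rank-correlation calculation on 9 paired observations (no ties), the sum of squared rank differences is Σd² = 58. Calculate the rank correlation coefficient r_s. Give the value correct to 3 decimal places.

ρ = 1 − 6Σd² / [n(n²−1)] = 1 − 6×58 / (9×80)
  = 1 − 348/720 = 1 − 0.4833 ≈ 0.517

0.517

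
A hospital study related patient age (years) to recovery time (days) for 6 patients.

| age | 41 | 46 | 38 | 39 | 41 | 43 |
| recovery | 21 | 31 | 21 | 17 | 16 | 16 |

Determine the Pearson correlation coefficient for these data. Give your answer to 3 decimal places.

0.600

n = 6, Σx = 248, Σy = 122, Σx² = 10292, Σy² = 2644, Σxy = 5092
nΣxy − ΣxΣy = 30552 − 30256 = 296
nΣx² − (Σx)² = 61752 − 61504 = 248; nΣy² − (Σy)² = 15864 − 14884 = 980
r = 296 / √(248 × 980) = 296 / 492.9909 ≈ 0.600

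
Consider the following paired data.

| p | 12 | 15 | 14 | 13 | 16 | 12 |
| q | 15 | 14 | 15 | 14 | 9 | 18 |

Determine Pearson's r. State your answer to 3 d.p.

-0.823

n = 6, Σp = 82, Σq = 85, Σp² = 1134, Σq² = 1247, Σpq = 1142
nΣpq − ΣpΣq = 6852 − 6970 = -118
nΣp² − (Σp)² = 6804 − 6724 = 80; nΣq² − (Σq)² = 7482 − 7225 = 257
r = -118 / √(80 × 257) = -118 / 143.3876 ≈ -0.823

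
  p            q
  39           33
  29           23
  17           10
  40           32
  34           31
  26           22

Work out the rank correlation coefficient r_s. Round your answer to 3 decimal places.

0.943

Rank p: 5, 3, 1, 6, 4, 2
Rank q: 6, 3, 1, 5, 4, 2
d = rank(p) − rank(q): -1, 0, 0, 1, 0, 0; Σd² = 2
ρ = 1 − 6Σd² / [n(n²−1)] = 1 − 6×2 / (6×35) = 1 − 12/210 ≈ 0.943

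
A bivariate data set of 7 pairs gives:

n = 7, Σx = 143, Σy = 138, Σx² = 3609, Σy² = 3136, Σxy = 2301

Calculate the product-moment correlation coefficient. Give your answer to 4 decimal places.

r = (nΣxy − ΣxΣy) / √[(nΣx² − (Σx)²)(nΣy² − (Σy)²)]
Numerator: 7×2301 − 143×138 = -3627
Denominator: √[(25263 − 20449)(21952 − 19044)] = √[4814 × 2908] = 3741.5387
r = -3627 / 3741.5387 ≈ -0.9694

-0.9694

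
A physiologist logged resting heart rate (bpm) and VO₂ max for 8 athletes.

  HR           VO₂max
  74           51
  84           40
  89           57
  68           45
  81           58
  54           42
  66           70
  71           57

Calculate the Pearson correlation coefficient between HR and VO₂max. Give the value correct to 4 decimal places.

0.1050

n = 8, Σx = 587, Σy = 420, Σx² = 43951, Σy² = 22752, Σxy = 30900
nΣxy − ΣxΣy = 247200 − 246540 = 660
nΣx² − (Σx)² = 351608 − 344569 = 7039; nΣy² − (Σy)² = 182016 − 176400 = 5616
r = 660 / √(7039 × 5616) = 660 / 6287.3702 ≈ 0.1050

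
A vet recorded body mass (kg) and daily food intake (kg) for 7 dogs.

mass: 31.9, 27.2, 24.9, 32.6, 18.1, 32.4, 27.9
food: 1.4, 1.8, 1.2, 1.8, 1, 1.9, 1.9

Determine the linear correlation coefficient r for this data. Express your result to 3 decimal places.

n = 7, Σx = 195, Σy = 11, Σx² = 5596, Σy² = 18.1, Σxy = 314.85
nΣxy − ΣxΣy = 2203.95 − 2145 = 58.95
nΣx² − (Σx)² = 39172 − 38025 = 1147; nΣy² − (Σy)² = 126.7 − 121 = 5.7
r = 58.95 / √(1147 × 5.7) = 58.95 / 80.8573 ≈ 0.729

0.729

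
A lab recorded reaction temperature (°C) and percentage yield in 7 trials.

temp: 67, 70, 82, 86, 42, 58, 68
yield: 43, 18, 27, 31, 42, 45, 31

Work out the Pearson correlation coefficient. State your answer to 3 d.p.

n = 7, Σx = 473, Σy = 237, Σx² = 33261, Σy² = 8613, Σxy = 15503
nΣxy − ΣxΣy = 108521 − 112101 = -3580
nΣx² − (Σx)² = 232827 − 223729 = 9098; nΣy² − (Σy)² = 60291 − 56169 = 4122
r = -3580 / √(9098 × 4122) = -3580 / 6123.8841 ≈ -0.585

-0.585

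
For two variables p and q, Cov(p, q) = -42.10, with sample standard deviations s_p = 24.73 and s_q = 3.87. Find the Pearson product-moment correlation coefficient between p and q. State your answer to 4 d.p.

r = Cov(p,q) / (s_p · s_q) = -42.10 / (24.73 × 3.87)
  = -42.10 / 95.7051 ≈ -0.4399

-0.4399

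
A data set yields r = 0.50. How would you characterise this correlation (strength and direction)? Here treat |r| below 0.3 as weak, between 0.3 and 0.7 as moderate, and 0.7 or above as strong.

moderate positive

r = 0.50 > 0 so the relationship is positive.
|r| = 0.50, which falls in the moderate range.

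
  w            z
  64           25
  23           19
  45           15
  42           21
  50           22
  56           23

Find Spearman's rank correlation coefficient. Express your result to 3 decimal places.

0.829

Rank w: 6, 1, 3, 2, 4, 5
Rank z: 6, 2, 1, 3, 4, 5
d = rank(w) − rank(z): 0, -1, 2, -1, 0, 0; Σd² = 6
ρ = 1 − 6Σd² / [n(n²−1)] = 1 − 6×6 / (6×35) = 1 − 36/210 ≈ 0.829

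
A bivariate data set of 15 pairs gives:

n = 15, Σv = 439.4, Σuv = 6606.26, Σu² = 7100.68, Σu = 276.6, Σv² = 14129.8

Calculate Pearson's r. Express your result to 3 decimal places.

-0.943

r = (nΣuv − ΣuΣv) / √[(nΣu² − (Σu)²)(nΣv² − (Σv)²)]
Numerator: 15×6606.26 − 276.6×439.4 = -22444.14
Denominator: √[(106510.2 − 76507.56)(211947 − 193072.36)] = √[30002.64 × 18874.64] = 23796.8281
r = -22444.14 / 23796.8281 ≈ -0.943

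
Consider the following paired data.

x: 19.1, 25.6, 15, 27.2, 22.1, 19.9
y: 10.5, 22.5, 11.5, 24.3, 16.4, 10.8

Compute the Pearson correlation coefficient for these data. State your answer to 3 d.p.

0.908

n = 6, Σx = 128.9, Σy = 96, Σx² = 2869.43, Σy² = 1724.84, Σxy = 2187.37
nΣxy − ΣxΣy = 13124.22 − 12374.4 = 749.82
nΣx² − (Σx)² = 17216.58 − 16615.21 = 601.37; nΣy² − (Σy)² = 10349.04 − 9216 = 1133.04
r = 749.82 / √(601.37 × 1133.04) = 749.82 / 825.4552 ≈ 0.908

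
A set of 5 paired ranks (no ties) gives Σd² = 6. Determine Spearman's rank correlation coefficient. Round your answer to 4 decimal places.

0.7000

ρ = 1 − 6Σd² / [n(n²−1)] = 1 − 6×6 / (5×24)
  = 1 − 36/120 = 1 − 0.30000 ≈ 0.7000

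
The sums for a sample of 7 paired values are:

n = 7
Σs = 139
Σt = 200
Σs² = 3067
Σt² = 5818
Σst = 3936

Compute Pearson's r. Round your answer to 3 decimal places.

-0.199

r = (nΣst − ΣsΣt) / √[(nΣs² − (Σs)²)(nΣt² − (Σt)²)]
Numerator: 7×3936 − 139×200 = -248
Denominator: √[(21469 − 19321)(40726 − 40000)] = √[2148 × 726] = 1248.7786
r = -248 / 1248.7786 ≈ -0.199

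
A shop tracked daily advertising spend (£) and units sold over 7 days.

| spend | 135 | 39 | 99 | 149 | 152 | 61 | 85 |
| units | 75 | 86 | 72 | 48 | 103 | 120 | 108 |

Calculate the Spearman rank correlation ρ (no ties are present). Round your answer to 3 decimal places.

Rank spend: 5, 1, 4, 6, 7, 2, 3
Rank units: 3, 4, 2, 1, 5, 7, 6
d = rank(spend) − rank(units): 2, -3, 2, 5, 2, -5, -3; Σd² = 80
ρ = 1 − 6Σd² / [n(n²−1)] = 1 − 6×80 / (7×48) = 1 − 480/336 ≈ -0.429

-0.429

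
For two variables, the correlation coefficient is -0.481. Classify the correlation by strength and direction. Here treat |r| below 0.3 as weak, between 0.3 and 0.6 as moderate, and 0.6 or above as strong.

r = -0.481 < 0 so the relationship is negative.
|r| = 0.481, which falls in the moderate range.

moderate negative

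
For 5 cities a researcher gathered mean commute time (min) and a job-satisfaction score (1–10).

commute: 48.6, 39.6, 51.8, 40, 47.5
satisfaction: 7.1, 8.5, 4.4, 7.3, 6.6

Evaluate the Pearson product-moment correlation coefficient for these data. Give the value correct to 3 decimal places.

-0.837

n = 5, Σx = 227.5, Σy = 33.9, Σx² = 10469.61, Σy² = 238.87, Σxy = 1515.08
nΣxy − ΣxΣy = 7575.4 − 7712.25 = -136.85
nΣx² − (Σx)² = 52348.05 − 51756.25 = 591.8; nΣy² − (Σy)² = 1194.35 − 1149.21 = 45.14
r = -136.85 / √(591.8 × 45.14) = -136.85 / 163.4437 ≈ -0.837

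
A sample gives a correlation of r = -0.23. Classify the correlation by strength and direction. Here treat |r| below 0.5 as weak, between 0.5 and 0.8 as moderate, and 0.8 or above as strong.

weak negative

r = -0.23 < 0 so the relationship is negative.
|r| = 0.23, which falls in the weak range.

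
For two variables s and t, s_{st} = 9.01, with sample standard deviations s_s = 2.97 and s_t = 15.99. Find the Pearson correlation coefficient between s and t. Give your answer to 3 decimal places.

0.190

r = Cov(s,t) / (s_s · s_t) = 9.01 / (2.97 × 15.99)
  = 9.01 / 47.4903 ≈ 0.190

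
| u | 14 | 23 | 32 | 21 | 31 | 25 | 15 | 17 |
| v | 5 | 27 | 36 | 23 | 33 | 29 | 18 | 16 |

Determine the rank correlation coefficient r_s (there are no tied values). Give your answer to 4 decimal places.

0.9762

Rank u: 1, 5, 8, 4, 7, 6, 2, 3
Rank v: 1, 5, 8, 4, 7, 6, 3, 2
d = rank(u) − rank(v): 0, 0, 0, 0, 0, 0, -1, 1; Σd² = 2
ρ = 1 − 6Σd² / [n(n²−1)] = 1 − 6×2 / (8×63) = 1 − 12/504 ≈ 0.9762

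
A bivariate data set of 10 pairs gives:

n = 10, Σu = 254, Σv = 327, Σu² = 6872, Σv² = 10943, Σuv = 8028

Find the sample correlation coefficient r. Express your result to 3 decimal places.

r = (nΣuv − ΣuΣv) / √[(nΣu² − (Σu)²)(nΣv² − (Σv)²)]
Numerator: 10×8028 − 254×327 = -2778
Denominator: √[(68720 − 64516)(109430 − 106929)] = √[4204 × 2501] = 3242.5613
r = -2778 / 3242.5613 ≈ -0.857

-0.857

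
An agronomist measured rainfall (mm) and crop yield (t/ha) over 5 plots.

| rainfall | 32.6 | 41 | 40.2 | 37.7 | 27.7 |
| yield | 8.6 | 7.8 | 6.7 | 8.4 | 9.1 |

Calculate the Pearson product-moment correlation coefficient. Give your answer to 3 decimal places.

n = 5, Σx = 179.2, Σy = 40.6, Σx² = 6548.38, Σy² = 333.06, Σxy = 1438.25
nΣxy − ΣxΣy = 7191.25 − 7275.52 = -84.27
nΣx² − (Σx)² = 32741.9 − 32112.64 = 629.26; nΣy² − (Σy)² = 1665.3 − 1648.36 = 16.94
r = -84.27 / √(629.26 × 16.94) = -84.27 / 103.2457 ≈ -0.816

-0.816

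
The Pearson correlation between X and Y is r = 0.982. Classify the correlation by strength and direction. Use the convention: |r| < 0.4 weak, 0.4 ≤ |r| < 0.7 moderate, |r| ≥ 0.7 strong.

r = 0.982 > 0 so the relationship is positive.
|r| = 0.982, which falls in the strong range.

strong positive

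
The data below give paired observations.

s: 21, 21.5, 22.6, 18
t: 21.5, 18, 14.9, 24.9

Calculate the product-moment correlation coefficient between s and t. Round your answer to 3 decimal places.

-0.941

n = 4, Σs = 83.1, Σt = 79.3, Σs² = 1738.01, Σt² = 1628.27, Σst = 1623.44
nΣst − ΣsΣt = 6493.76 − 6589.83 = -96.07
nΣs² − (Σs)² = 6952.04 − 6905.61 = 46.43; nΣt² − (Σt)² = 6513.08 − 6288.49 = 224.59
r = -96.07 / √(46.43 × 224.59) = -96.07 / 102.1162 ≈ -0.941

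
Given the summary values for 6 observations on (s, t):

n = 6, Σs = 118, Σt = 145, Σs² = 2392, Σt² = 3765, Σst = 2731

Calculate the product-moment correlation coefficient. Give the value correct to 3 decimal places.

-0.885

r = (nΣst − ΣsΣt) / √[(nΣs² − (Σs)²)(nΣt² − (Σt)²)]
Numerator: 6×2731 − 118×145 = -724
Denominator: √[(14352 − 13924)(22590 − 21025)] = √[428 × 1565] = 818.4253
r = -724 / 818.4253 ≈ -0.885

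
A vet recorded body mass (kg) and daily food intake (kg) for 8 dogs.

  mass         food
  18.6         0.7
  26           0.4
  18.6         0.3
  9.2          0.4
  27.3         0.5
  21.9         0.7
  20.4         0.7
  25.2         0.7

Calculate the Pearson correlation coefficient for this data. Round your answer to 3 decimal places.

n = 8, Σx = 167.2, Σy = 4.4, Σx² = 3728.66, Σy² = 2.62, Σxy = 93.58
nΣxy − ΣxΣy = 748.64 − 735.68 = 12.96
nΣx² − (Σx)² = 29829.28 − 27955.84 = 1873.44; nΣy² − (Σy)² = 20.96 − 19.36 = 1.6
r = 12.96 / √(1873.44 × 1.6) = 12.96 / 54.7495 ≈ 0.237

0.237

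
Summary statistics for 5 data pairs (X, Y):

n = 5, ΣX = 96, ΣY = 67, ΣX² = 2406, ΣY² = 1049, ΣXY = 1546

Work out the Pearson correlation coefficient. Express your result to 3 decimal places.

r = (nΣXY − ΣXΣY) / √[(nΣX² − (ΣX)²)(nΣY² − (ΣY)²)]
Numerator: 5×1546 − 96×67 = 1298
Denominator: √[(12030 − 9216)(5245 − 4489)] = √[2814 × 756] = 1458.5554
r = 1298 / 1458.5554 ≈ 0.890

0.890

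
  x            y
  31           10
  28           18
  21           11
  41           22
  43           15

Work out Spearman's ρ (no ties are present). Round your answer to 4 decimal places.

Rank x: 3, 2, 1, 4, 5
Rank y: 1, 4, 2, 5, 3
d = rank(x) − rank(y): 2, -2, -1, -1, 2; Σd² = 14
ρ = 1 − 6Σd² / [n(n²−1)] = 1 − 6×14 / (5×24) = 1 − 84/120 ≈ 0.3000

0.3000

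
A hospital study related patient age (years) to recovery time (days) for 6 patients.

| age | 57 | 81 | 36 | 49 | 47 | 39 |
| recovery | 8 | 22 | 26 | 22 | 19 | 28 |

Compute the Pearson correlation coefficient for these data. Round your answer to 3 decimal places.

-0.349

n = 6, Σx = 309, Σy = 125, Σx² = 17237, Σy² = 2853, Σxy = 6237
nΣxy − ΣxΣy = 37422 − 38625 = -1203
nΣx² − (Σx)² = 103422 − 95481 = 7941; nΣy² − (Σy)² = 17118 − 15625 = 1493
r = -1203 / √(7941 × 1493) = -1203 / 3443.2416 ≈ -0.349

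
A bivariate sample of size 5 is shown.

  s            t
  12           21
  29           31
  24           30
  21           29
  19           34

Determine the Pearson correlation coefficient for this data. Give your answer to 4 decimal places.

n = 5, Σs = 105, Σt = 145, Σs² = 2363, Σt² = 4299, Σst = 3126
nΣst − ΣsΣt = 15630 − 15225 = 405
nΣs² − (Σs)² = 11815 − 11025 = 790; nΣt² − (Σt)² = 21495 − 21025 = 470
r = 405 / √(790 × 470) = 405 / 609.3439 ≈ 0.6646

0.6646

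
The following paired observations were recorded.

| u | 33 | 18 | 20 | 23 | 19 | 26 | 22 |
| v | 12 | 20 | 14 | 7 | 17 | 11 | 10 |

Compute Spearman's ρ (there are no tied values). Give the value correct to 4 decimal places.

-0.6786

Rank u: 7, 1, 3, 5, 2, 6, 4
Rank v: 4, 7, 5, 1, 6, 3, 2
d = rank(u) − rank(v): 3, -6, -2, 4, -4, 3, 2; Σd² = 94
ρ = 1 − 6Σd² / [n(n²−1)] = 1 − 6×94 / (7×48) = 1 − 564/336 ≈ -0.6786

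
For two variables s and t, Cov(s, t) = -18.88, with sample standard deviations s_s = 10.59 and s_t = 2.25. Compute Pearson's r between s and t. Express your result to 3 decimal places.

r = Cov(s,t) / (s_s · s_t) = -18.88 / (10.59 × 2.25)
  = -18.88 / 23.8275 ≈ -0.792

-0.792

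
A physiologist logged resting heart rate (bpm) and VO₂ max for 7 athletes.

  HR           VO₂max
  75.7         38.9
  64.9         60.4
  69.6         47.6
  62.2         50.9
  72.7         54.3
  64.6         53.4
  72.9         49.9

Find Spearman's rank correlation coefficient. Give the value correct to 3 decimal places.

Rank HR: 7, 3, 4, 1, 5, 2, 6
Rank VO₂max: 1, 7, 2, 4, 6, 5, 3
d = rank(HR) − rank(VO₂max): 6, -4, 2, -3, -1, -3, 3; Σd² = 84
ρ = 1 − 6Σd² / [n(n²−1)] = 1 − 6×84 / (7×48) = 1 − 504/336 ≈ -0.500

-0.500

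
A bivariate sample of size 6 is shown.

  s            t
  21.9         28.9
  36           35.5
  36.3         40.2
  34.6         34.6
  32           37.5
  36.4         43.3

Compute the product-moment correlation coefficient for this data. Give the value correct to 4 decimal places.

0.8083

n = 6, Σs = 197.2, Σt = 220, Σs² = 6639.42, Σt² = 8189.8, Σst = 7343.45
nΣst − ΣsΣt = 44060.7 − 43384 = 676.7
nΣs² − (Σs)² = 39836.52 − 38887.84 = 948.68; nΣt² − (Σt)² = 49138.8 − 48400 = 738.8
r = 676.7 / √(948.68 × 738.8) = 676.7 / 837.1886 ≈ 0.8083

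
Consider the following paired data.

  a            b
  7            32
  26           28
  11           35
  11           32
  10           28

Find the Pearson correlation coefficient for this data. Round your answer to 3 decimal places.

n = 5, Σa = 65, Σb = 155, Σa² = 1067, Σb² = 4841, Σab = 1969
nΣab − ΣaΣb = 9845 − 10075 = -230
nΣa² − (Σa)² = 5335 − 4225 = 1110; nΣb² − (Σb)² = 24205 − 24025 = 180
r = -230 / √(1110 × 180) = -230 / 446.9899 ≈ -0.515

-0.515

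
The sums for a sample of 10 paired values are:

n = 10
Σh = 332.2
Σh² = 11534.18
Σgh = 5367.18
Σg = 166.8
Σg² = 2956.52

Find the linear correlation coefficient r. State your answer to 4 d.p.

r = (nΣgh − ΣgΣh) / √[(nΣg² − (Σg)²)(nΣh² − (Σh)²)]
Numerator: 10×5367.18 − 166.8×332.2 = -1739.16
Denominator: √[(29565.2 − 27822.24)(115341.8 − 110356.84)] = √[1742.96 × 4984.96] = 2947.6407
r = -1739.16 / 2947.6407 ≈ -0.5900

-0.5900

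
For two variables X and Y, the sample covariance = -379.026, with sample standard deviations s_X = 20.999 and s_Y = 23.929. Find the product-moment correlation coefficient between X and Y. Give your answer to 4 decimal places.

r = Cov(X,Y) / (s_X · s_Y) = -379.026 / (20.999 × 23.929)
  = -379.026 / 502.4851 ≈ -0.7543

-0.7543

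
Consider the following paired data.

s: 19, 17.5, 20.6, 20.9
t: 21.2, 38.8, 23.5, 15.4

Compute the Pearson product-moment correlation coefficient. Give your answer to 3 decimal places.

n = 4, Σs = 78, Σt = 98.9, Σs² = 1528.42, Σt² = 2744.29, Σst = 1887.76
nΣst − ΣsΣt = 7551.04 − 7714.2 = -163.16
nΣs² − (Σs)² = 6113.68 − 6084 = 29.68; nΣt² − (Σt)² = 10977.16 − 9781.21 = 1195.95
r = -163.16 / √(29.68 × 1195.95) = -163.16 / 188.4033 ≈ -0.866

-0.866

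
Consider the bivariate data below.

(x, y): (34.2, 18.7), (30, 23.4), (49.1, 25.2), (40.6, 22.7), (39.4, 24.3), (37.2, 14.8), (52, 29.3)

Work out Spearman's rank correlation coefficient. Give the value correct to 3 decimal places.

0.679

Rank x: 2, 1, 6, 5, 4, 3, 7
Rank y: 2, 4, 6, 3, 5, 1, 7
d = rank(x) − rank(y): 0, -3, 0, 2, -1, 2, 0; Σd² = 18
ρ = 1 − 6Σd² / [n(n²−1)] = 1 − 6×18 / (7×48) = 1 − 108/336 ≈ 0.679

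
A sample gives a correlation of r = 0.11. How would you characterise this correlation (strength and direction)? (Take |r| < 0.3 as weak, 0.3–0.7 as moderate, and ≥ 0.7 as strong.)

r = 0.11 > 0 so the relationship is positive.
|r| = 0.11, which falls in the weak range.

weak positive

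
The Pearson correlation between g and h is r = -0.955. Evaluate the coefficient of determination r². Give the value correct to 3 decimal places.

r² = (-0.955)² = 0.912

0.912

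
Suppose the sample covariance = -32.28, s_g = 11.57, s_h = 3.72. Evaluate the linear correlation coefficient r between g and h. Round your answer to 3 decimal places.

r = Cov(g,h) / (s_g · s_h) = -32.28 / (11.57 × 3.72)
  = -32.28 / 43.0404 ≈ -0.750

-0.750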